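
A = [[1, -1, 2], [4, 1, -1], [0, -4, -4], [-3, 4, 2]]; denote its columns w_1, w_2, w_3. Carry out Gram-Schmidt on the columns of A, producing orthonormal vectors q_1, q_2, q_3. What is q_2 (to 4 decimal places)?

q_2 = (-0.1177, 0.4291, -0.7198, 0.5329)

w_1 = (1, 4, 0, -3); ‖w_1‖ = 5.0990, so q_1 = (0.1961, 0.7845, 0.0000, -0.5883).
q_1·w_2 = 0.1961·(-1) + 0.7845·1 + 0.0000·(-4) + (-0.5883)·4 = -1.7650.
u_2 = w_2 + 1.7650·q_1 = (-0.6538, 2.3846, -4.0000, 2.9615).
‖u_2‖ = 5.5574, so q_2 = (-0.1177, 0.4291, -0.7198, 0.5329).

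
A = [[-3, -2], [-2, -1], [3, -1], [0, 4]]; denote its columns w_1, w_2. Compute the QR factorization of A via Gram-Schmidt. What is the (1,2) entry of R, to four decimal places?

w_1 = (-3, -2, 3, 0); ‖w_1‖ = 4.6904, so e_1 = (-0.6396, -0.4264, 0.6396, 0.0000).
r_{12} = e_1·w_2 = 1.0660.

r_{12} = 1.0660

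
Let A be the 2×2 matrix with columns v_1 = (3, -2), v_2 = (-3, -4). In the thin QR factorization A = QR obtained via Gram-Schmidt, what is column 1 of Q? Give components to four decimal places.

q_1 = v_1/‖v_1‖ = (3, -2)/3.6056 = (0.8321, -0.5547).

q_1 = (0.8321, -0.5547)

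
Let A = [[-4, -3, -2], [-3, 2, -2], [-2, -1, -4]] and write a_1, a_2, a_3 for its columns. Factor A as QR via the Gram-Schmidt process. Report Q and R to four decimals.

a_1 = (-4, -3, -2); ‖a_1‖ = 5.3852, so e_1 = (-0.7428, -0.5571, -0.3714).
e_1·a_2 = (-0.7428)·(-3) + (-0.5571)·2 + (-0.3714)·(-1) = 1.4856.
u_2 = a_2 − 1.4856·e_1 = (-1.8966, 2.8276, -0.4483).
‖u_2‖ = 3.4341, so e_2 = (-0.5523, 0.8234, -0.1305).
e_1·a_3 = (-0.7428)·(-2) + (-0.5571)·(-2) + (-0.3714)·(-4) = 4.0853; e_2·a_3 = (-0.5523)·(-2) + 0.8234·(-2) + (-0.1305)·(-4) = -0.0201.
u_3 = a_3 − 4.0853·e_1 + 0.0201·e_2 = (1.0234, 0.2924, -2.4854).
‖u_3‖ = 2.7037, so e_3 = (0.3785, 0.1081, -0.9193).

Q = [[-0.7428, -0.5523, 0.3785], [-0.5571, 0.8234, 0.1081], [-0.3714, -0.1305, -0.9193]], R = [[5.3852, 1.4856, 4.0853], [0.0000, 3.4341, -0.0201], [0.0000, 0.0000, 2.7037]]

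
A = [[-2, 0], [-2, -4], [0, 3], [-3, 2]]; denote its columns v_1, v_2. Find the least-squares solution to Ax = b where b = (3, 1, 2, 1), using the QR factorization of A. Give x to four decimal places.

v_1 = (-2, -2, 0, -3); ‖v_1‖ = 4.1231, so q_1 = (-0.4851, -0.4851, 0.0000, -0.7276).
q_1·v_2 = (-0.4851)·0 + (-0.4851)·(-4) + 0.0000·3 + (-0.7276)·2 = 0.4851.
u_2 = v_2 − 0.4851·q_1 = (0.2353, -3.7647, 3.0000, 2.3529).
‖u_2‖ = 5.3633, so q_2 = (0.0439, -0.7019, 0.5594, 0.4387).
Qᵀb = (-2.6679, 0.9871).
Back-substitute: x_2 = 0.9871/5.3633 = 0.1840.
x_1 = (-2.6679 − 0.4851·0.1840)/4.1231 = -0.6687.

x = (-0.6687, 0.1840)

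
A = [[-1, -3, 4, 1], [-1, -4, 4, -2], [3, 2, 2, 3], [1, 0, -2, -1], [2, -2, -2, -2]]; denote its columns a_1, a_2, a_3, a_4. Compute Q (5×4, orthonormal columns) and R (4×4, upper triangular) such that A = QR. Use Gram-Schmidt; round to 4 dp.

Q = [[-0.2500, -0.4612, 0.3833, 0.7368], [-0.2500, -0.6504, 0.2843, -0.6556], [0.7500, 0.0591, 0.6555, -0.0574], [0.2500, -0.1064, -0.3234, -0.0437], [0.5000, -0.5912, -0.4879, 0.1486]], R = [[4.0000, 2.2500, -2.0000, 1.2500], [0.0000, 5.2856, -2.9325, 2.3058], [0.0000, 0.0000, 5.6036, 3.0805], [0.0000, 0.0000, 0.0000, 1.6222]]

a_1 = (-1, -1, 3, 1, 2); ‖a_1‖ = 4.0000, so q_1 = (-0.2500, -0.2500, 0.7500, 0.2500, 0.5000).
q_1·a_2 = (-0.2500)·(-3) + (-0.2500)·(-4) + 0.7500·2 + 0.2500·0 + 0.5000·(-2) = 2.2500.
u_2 = a_2 − 2.2500·q_1 = (-2.4375, -3.4375, 0.3125, -0.5625, -3.1250).
‖u_2‖ = 5.2856, so q_2 = (-0.4612, -0.6504, 0.0591, -0.1064, -0.5912).
q_1·a_3 = (-0.2500)·4 + (-0.2500)·4 + 0.7500·2 + 0.2500·(-2) + 0.5000·(-2) = -2.0000; q_2·a_3 = (-0.4612)·4 + (-0.6504)·4 + 0.0591·2 + (-0.1064)·(-2) + (-0.5912)·(-2) = -2.9325.
u_3 = a_3 + 2.0000·q_1 + 2.9325·q_2 = (2.1477, 1.5928, 3.6734, -1.8121, -2.7338).
‖u_3‖ = 5.6036, so q_3 = (0.3833, 0.2843, 0.6555, -0.3234, -0.4879).
q_1·a_4 = (-0.2500)·1 + (-0.2500)·(-2) + 0.7500·3 + 0.2500·(-1) + 0.5000·(-2) = 1.2500; q_2·a_4 = (-0.4612)·1 + (-0.6504)·(-2) + 0.0591·3 + (-0.1064)·(-1) + (-0.5912)·(-2) = 2.3058; q_3·a_4 = 0.3833·1 + 0.2843·(-2) + 0.6555·3 + (-0.3234)·(-1) + (-0.4879)·(-2) = 3.0805.
u_4 = a_4 − 1.2500·q_1 − 2.3058·q_2 − 3.0805·q_3 = (1.1952, -1.0636, -0.0932, -0.0710, 0.2411).
‖u_4‖ = 1.6222, so q_4 = (0.7368, -0.6556, -0.0574, -0.0437, 0.1486).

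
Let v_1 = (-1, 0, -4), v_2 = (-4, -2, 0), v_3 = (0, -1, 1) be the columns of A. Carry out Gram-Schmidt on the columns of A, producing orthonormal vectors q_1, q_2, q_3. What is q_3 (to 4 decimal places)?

v_1 = (-1, 0, -4); ‖v_1‖ = 4.1231, so q_1 = (-0.2425, 0.0000, -0.9701).
q_1·v_2 = (-0.2425)·(-4) + 0.0000·(-2) + (-0.9701)·0 = 0.9701.
u_2 = v_2 − 0.9701·q_1 = (-3.7647, -2.0000, 0.9412).
‖u_2‖ = 4.3656, so q_2 = (-0.8623, -0.4581, 0.2156).
q_1·v_3 = (-0.2425)·0 + 0.0000·(-1) + (-0.9701)·1 = -0.9701; q_2·v_3 = (-0.8623)·0 + (-0.4581)·(-1) + 0.2156·1 = 0.6737.
u_3 = v_3 + 0.9701·q_1 − 0.6737·q_2 = (0.3457, -0.6914, -0.0864).
‖u_3‖ = 0.7778, so q_3 = (0.4444, -0.8889, -0.1111).

q_3 = (0.4444, -0.8889, -0.1111)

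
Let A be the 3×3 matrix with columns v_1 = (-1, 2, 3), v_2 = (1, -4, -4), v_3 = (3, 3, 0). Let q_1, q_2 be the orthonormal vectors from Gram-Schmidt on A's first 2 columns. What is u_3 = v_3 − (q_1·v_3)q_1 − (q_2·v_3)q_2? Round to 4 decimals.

u_3 = (1.7143, -0.4286, 0.8571)

v_1 = (-1, 2, 3); ‖v_1‖ = 3.7417, so q_1 = (-0.2673, 0.5345, 0.8018).
q_1·v_2 = (-0.2673)·1 + 0.5345·(-4) + 0.8018·(-4) = -5.6125.
u_2 = v_2 + 5.6125·q_1 = (-0.5000, -1.0000, 0.5000).
‖u_2‖ = 1.2247, so q_2 = (-0.4082, -0.8165, 0.4082).
q_1·v_3 = (-0.2673)·3 + 0.5345·3 + 0.8018·0 = 0.8018; q_2·v_3 = (-0.4082)·3 + (-0.8165)·3 + 0.4082·0 = -3.6742.
u_3 = v_3 − 0.8018·q_1 + 3.6742·q_2 = (1.7143, -0.4286, 0.8571).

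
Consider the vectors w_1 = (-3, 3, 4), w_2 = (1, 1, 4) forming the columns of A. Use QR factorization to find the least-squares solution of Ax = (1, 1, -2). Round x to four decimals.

x = (-0.1348, -0.2135)

w_1 = (-3, 3, 4); ‖w_1‖ = 5.8310, so e_1 = (-0.5145, 0.5145, 0.6860).
e_1·w_2 = (-0.5145)·1 + 0.5145·1 + 0.6860·4 = 2.7440.
u_2 = w_2 − 2.7440·e_1 = (2.4118, -0.4118, 2.1176).
‖u_2‖ = 3.2358, so e_2 = (0.7453, -0.1273, 0.6544).
Qᵀb = (-1.3720, -0.6908).
Back-substitute: x_2 = -0.6908/3.2358 = -0.2135.
x_1 = (-1.3720 − 2.7440·(-0.2135))/5.8310 = -0.1348.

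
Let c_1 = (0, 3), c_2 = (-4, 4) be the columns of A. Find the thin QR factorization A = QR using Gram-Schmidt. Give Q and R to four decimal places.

Q = [[0.0000, -1.0000], [1.0000, 0.0000]], R = [[3.0000, 4.0000], [0.0000, 4.0000]]

q_1 = c_1/‖c_1‖ = (0, 3)/3.0000 = (0.0000, 1.0000).
r_{12} = q_1·c_2 = 4.0000.
u_2 = c_2 − 4.0000·q_1 = (-4.0000, 0.0000).
‖u_2‖ = 4.0000, so q_2 = (-1.0000, 0.0000).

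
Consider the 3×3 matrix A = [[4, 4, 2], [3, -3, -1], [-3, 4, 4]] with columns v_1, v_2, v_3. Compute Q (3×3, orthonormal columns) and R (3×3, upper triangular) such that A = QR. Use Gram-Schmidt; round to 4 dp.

v_1 = (4, 3, -3); ‖v_1‖ = 5.8310, so q_1 = (0.6860, 0.5145, -0.5145).
q_1·v_2 = 0.6860·4 + 0.5145·(-3) + (-0.5145)·4 = -0.8575.
u_2 = v_2 + 0.8575·q_1 = (4.5882, -2.5588, 3.5588).
‖u_2‖ = 6.3454, so q_2 = (0.7231, -0.4033, 0.5608).
q_1·v_3 = 0.6860·2 + 0.5145·(-1) + (-0.5145)·4 = -1.2005; q_2·v_3 = 0.7231·2 + (-0.4033)·(-1) + 0.5608·4 = 4.0928.
u_3 = v_3 + 1.2005·q_1 − 4.0928·q_2 = (-0.1359, 1.2681, 1.0869).
‖u_3‖ = 1.6757, so q_3 = (-0.0811, 0.7568, 0.6486).

Q = [[0.6860, 0.7231, -0.0811], [0.5145, -0.4033, 0.7568], [-0.5145, 0.5608, 0.6486]], R = [[5.8310, -0.8575, -1.2005], [0.0000, 6.3454, 4.0928], [0.0000, 0.0000, 1.6757]]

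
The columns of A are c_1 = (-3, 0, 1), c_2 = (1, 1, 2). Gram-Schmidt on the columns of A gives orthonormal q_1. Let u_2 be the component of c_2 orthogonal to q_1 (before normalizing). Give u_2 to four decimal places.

c_1 = (-3, 0, 1); ‖c_1‖ = 3.1623, so q_1 = (-0.9487, 0.0000, 0.3162).
q_1·c_2 = (-0.9487)·1 + 0.0000·1 + 0.3162·2 = -0.3162.
u_2 = c_2 + 0.3162·q_1 = (0.7000, 1.0000, 2.1000).

u_2 = (0.7000, 1.0000, 2.1000)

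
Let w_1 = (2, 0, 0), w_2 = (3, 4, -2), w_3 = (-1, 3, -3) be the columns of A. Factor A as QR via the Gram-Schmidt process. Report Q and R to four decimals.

w_1 = (2, 0, 0); ‖w_1‖ = 2.0000, so e_1 = (1.0000, 0.0000, 0.0000).
e_1·w_2 = 1.0000·3 + 0.0000·4 + 0.0000·(-2) = 3.0000.
u_2 = w_2 − 3.0000·e_1 = (0.0000, 4.0000, -2.0000).
‖u_2‖ = 4.4721, so e_2 = (0.0000, 0.8944, -0.4472).
e_1·w_3 = 1.0000·(-1) + 0.0000·3 + 0.0000·(-3) = -1.0000; e_2·w_3 = 0.0000·(-1) + 0.8944·3 + (-0.4472)·(-3) = 4.0249.
u_3 = w_3 + 1.0000·e_1 − 4.0249·e_2 = (0.0000, -0.6000, -1.2000).
‖u_3‖ = 1.3416, so e_3 = (0.0000, -0.4472, -0.8944).

Q = [[1.0000, 0.0000, 0.0000], [0.0000, 0.8944, -0.4472], [0.0000, -0.4472, -0.8944]], R = [[2.0000, 3.0000, -1.0000], [0.0000, 4.4721, 4.0249], [0.0000, 0.0000, 1.3416]]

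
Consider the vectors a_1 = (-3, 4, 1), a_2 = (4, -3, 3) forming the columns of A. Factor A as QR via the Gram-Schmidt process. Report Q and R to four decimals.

a_1 = (-3, 4, 1); ‖a_1‖ = 5.0990, so e_1 = (-0.5883, 0.7845, 0.1961).
e_1·a_2 = (-0.5883)·4 + 0.7845·(-3) + 0.1961·3 = -4.1184.
u_2 = a_2 + 4.1184·e_1 = (1.5769, 0.2308, 3.8077).
‖u_2‖ = 4.1278, so e_2 = (0.3820, 0.0559, 0.9225).

Q = [[-0.5883, 0.3820], [0.7845, 0.0559], [0.1961, 0.9225]], R = [[5.0990, -4.1184], [0.0000, 4.1278]]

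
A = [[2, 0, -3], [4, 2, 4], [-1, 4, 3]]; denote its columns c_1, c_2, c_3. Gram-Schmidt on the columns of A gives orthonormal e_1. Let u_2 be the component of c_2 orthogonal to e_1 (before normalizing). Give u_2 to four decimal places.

u_2 = (-0.3810, 1.2381, 4.1905)

c_1 = (2, 4, -1); ‖c_1‖ = 4.5826, so e_1 = (0.4364, 0.8729, -0.2182).
e_1·c_2 = 0.4364·0 + 0.8729·2 + (-0.2182)·4 = 0.8729.
u_2 = c_2 − 0.8729·e_1 = (-0.3810, 1.2381, 4.1905).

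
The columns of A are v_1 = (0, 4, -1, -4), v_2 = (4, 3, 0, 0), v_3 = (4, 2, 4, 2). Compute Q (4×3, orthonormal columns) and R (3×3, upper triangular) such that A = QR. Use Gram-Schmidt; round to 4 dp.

v_1 = (0, 4, -1, -4); ‖v_1‖ = 5.7446, so e_1 = (0.0000, 0.6963, -0.1741, -0.6963).
e_1·v_2 = 0.0000·4 + 0.6963·3 + (-0.1741)·0 + (-0.6963)·0 = 2.0889.
u_2 = v_2 − 2.0889·e_1 = (4.0000, 1.5455, 0.3636, 1.4545).
‖u_2‖ = 4.5427, so e_2 = (0.8805, 0.3402, 0.0800, 0.3202).
e_1·v_3 = 0.0000·4 + 0.6963·2 + (-0.1741)·4 + (-0.6963)·2 = -0.6963; e_2·v_3 = 0.8805·4 + 0.3402·2 + 0.0800·4 + 0.3202·2 = 5.1631.
u_3 = v_3 + 0.6963·e_1 − 5.1631·e_2 = (-0.5463, 0.7283, 3.4655, -0.1380).
‖u_3‖ = 3.5857, so e_3 = (-0.1523, 0.2031, 0.9665, -0.0385).

Q = [[0.0000, 0.8805, -0.1523], [0.6963, 0.3402, 0.2031], [-0.1741, 0.0800, 0.9665], [-0.6963, 0.3202, -0.0385]], R = [[5.7446, 2.0889, -0.6963], [0.0000, 4.5427, 5.1631], [0.0000, 0.0000, 3.5857]]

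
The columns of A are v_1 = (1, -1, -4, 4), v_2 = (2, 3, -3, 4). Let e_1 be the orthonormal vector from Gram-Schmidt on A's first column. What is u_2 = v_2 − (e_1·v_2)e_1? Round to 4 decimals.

v_1 = (1, -1, -4, 4); ‖v_1‖ = 5.8310, so e_1 = (0.1715, -0.1715, -0.6860, 0.6860).
e_1·v_2 = 0.1715·2 + (-0.1715)·3 + (-0.6860)·(-3) + 0.6860·4 = 4.6305.
u_2 = v_2 − 4.6305·e_1 = (1.2059, 3.7941, 0.1765, 0.8235).

u_2 = (1.2059, 3.7941, 0.1765, 0.8235)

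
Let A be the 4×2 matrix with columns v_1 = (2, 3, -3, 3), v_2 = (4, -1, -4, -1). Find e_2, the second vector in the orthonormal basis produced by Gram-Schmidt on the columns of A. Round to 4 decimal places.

e_2 = (0.5886, -0.4476, -0.5028, -0.4476)

v_1 = (2, 3, -3, 3); ‖v_1‖ = 5.5678, so e_1 = (0.3592, 0.5388, -0.5388, 0.5388).
e_1·v_2 = 0.3592·4 + 0.5388·(-1) + (-0.5388)·(-4) + 0.5388·(-1) = 2.5145.
u_2 = v_2 − 2.5145·e_1 = (3.0968, -2.3548, -2.6452, -2.3548).
‖u_2‖ = 5.2609, so e_2 = (0.5886, -0.4476, -0.5028, -0.4476).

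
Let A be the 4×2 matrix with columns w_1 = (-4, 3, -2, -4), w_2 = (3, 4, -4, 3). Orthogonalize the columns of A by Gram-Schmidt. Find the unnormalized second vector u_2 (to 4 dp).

w_1 = (-4, 3, -2, -4); ‖w_1‖ = 6.7082, so q_1 = (-0.5963, 0.4472, -0.2981, -0.5963).
q_1·w_2 = (-0.5963)·3 + 0.4472·4 + (-0.2981)·(-4) + (-0.5963)·3 = -0.5963.
u_2 = w_2 + 0.5963·q_1 = (2.6444, 4.2667, -4.1778, 2.6444).

u_2 = (2.6444, 4.2667, -4.1778, 2.6444)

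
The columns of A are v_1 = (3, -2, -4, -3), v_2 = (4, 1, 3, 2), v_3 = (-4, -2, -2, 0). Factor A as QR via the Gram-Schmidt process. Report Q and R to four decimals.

v_1 = (3, -2, -4, -3); ‖v_1‖ = 6.1644, so q_1 = (0.4867, -0.3244, -0.6489, -0.4867).
q_1·v_2 = 0.4867·4 + (-0.3244)·1 + (-0.6489)·3 + (-0.4867)·2 = -1.2978.
u_2 = v_2 + 1.2978·q_1 = (4.6316, 0.5789, 2.1579, 1.3684).
‖u_2‖ = 5.3213, so q_2 = (0.8704, 0.1088, 0.4055, 0.2572).
q_1·v_3 = 0.4867·(-4) + (-0.3244)·(-2) + (-0.6489)·(-2) + (-0.4867)·0 = 0.0000; q_2·v_3 = 0.8704·(-4) + 0.1088·(-2) + 0.4055·(-2) + 0.2572·0 = -4.5102.
u_3 = v_3 + 0.0000·q_1 + 4.5102·q_2 = (-0.0743, -1.5093, -0.1710, 1.1599).
‖u_3‖ = 1.9126, so q_3 = (-0.0389, -0.7891, -0.0894, 0.6064).

Q = [[0.4867, 0.8704, -0.0389], [-0.3244, 0.1088, -0.7891], [-0.6489, 0.4055, -0.0894], [-0.4867, 0.2572, 0.6064]], R = [[6.1644, -1.2978, 0.0000], [0.0000, 5.3213, -4.5102], [0.0000, 0.0000, 1.9126]]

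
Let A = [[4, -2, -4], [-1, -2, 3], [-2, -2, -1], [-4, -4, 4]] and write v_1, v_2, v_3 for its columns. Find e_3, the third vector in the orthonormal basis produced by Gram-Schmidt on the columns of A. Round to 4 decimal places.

e_3 = (-0.1008, 0.6047, -0.7781, 0.1371)

v_1 = (4, -1, -2, -4); ‖v_1‖ = 6.0828, so e_1 = (0.6576, -0.1644, -0.3288, -0.6576).
e_1·v_2 = 0.6576·(-2) + (-0.1644)·(-2) + (-0.3288)·(-2) + (-0.6576)·(-4) = 2.3016.
u_2 = v_2 − 2.3016·e_1 = (-3.5135, -1.6216, -1.2432, -2.4865).
‖u_2‖ = 4.7647, so e_2 = (-0.7374, -0.3403, -0.2609, -0.5219).
e_1·v_3 = 0.6576·(-4) + (-0.1644)·3 + (-0.3288)·(-1) + (-0.6576)·4 = -5.4252; e_2·v_3 = (-0.7374)·(-4) + (-0.3403)·3 + (-0.2609)·(-1) + (-0.5219)·4 = 0.1021.
u_3 = v_3 + 5.4252·e_1 − 0.1021·e_2 = (-0.3571, 2.1429, -2.7571, 0.4857).
‖u_3‖ = 3.5436, so e_3 = (-0.1008, 0.6047, -0.7781, 0.1371).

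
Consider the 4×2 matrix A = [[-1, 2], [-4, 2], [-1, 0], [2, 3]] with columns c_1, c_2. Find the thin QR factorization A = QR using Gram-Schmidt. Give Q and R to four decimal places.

c_1 = (-1, -4, -1, 2); ‖c_1‖ = 4.6904, so q_1 = (-0.2132, -0.8528, -0.2132, 0.4264).
q_1·c_2 = (-0.2132)·2 + (-0.8528)·2 + (-0.2132)·0 + 0.4264·3 = -0.8528.
u_2 = c_2 + 0.8528·q_1 = (1.8182, 1.2727, -0.1818, 3.3636).
‖u_2‖ = 4.0339, so q_2 = (0.4507, 0.3155, -0.0451, 0.8338).

Q = [[-0.2132, 0.4507], [-0.8528, 0.3155], [-0.2132, -0.0451], [0.4264, 0.8338]], R = [[4.6904, -0.8528], [0.0000, 4.0339]]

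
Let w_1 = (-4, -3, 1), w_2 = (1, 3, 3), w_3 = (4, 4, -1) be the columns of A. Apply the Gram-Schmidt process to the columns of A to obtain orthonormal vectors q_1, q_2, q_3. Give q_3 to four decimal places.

q_3 = (-0.6046, 0.6549, -0.4534)

w_1 = (-4, -3, 1); ‖w_1‖ = 5.0990, so q_1 = (-0.7845, -0.5883, 0.1961).
q_1·w_2 = (-0.7845)·1 + (-0.5883)·3 + 0.1961·3 = -1.9612.
u_2 = w_2 + 1.9612·q_1 = (-0.5385, 1.8462, 3.3846).
‖u_2‖ = 3.8928, so q_2 = (-0.1383, 0.4742, 0.8695).
q_1·w_3 = (-0.7845)·4 + (-0.5883)·4 + 0.1961·(-1) = -5.6874; q_2·w_3 = (-0.1383)·4 + 0.4742·4 + 0.8695·(-1) = 0.4742.
u_3 = w_3 + 5.6874·q_1 − 0.4742·q_2 = (-0.3959, 0.4289, -0.2970).
‖u_3‖ = 0.6549, so q_3 = (-0.6046, 0.6549, -0.4534).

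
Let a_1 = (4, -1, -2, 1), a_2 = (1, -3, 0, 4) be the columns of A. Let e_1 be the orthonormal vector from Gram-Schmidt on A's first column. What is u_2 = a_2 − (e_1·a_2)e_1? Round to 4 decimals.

e_1 = a_1/‖a_1‖ = (4, -1, -2, 1)/4.6904 = (0.8528, -0.2132, -0.4264, 0.2132).
r_{12} = e_1·a_2 = 2.3452.
u_2 = a_2 − 2.3452·e_1 = (-1.0000, -2.5000, 1.0000, 3.5000).

u_2 = (-1.0000, -2.5000, 1.0000, 3.5000)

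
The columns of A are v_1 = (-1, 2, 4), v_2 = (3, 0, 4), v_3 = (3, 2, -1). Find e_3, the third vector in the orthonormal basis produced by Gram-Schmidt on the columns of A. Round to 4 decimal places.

e_3 = (0.4240, 0.8480, -0.3180)

v_1 = (-1, 2, 4); ‖v_1‖ = 4.5826, so e_1 = (-0.2182, 0.4364, 0.8729).
e_1·v_2 = (-0.2182)·3 + 0.4364·0 + 0.8729·4 = 2.8368.
u_2 = v_2 − 2.8368·e_1 = (3.6190, -1.2381, 1.5238).
‖u_2‖ = 4.1173, so e_2 = (0.8790, -0.3007, 0.3701).
e_1·v_3 = (-0.2182)·3 + 0.4364·2 + 0.8729·(-1) = -0.6547; e_2·v_3 = 0.8790·3 + (-0.3007)·2 + 0.3701·(-1) = 1.6654.
u_3 = v_3 + 0.6547·e_1 − 1.6654·e_2 = (1.3933, 2.7865, -1.0449).
‖u_3‖ = 3.2860, so e_3 = (0.4240, 0.8480, -0.3180).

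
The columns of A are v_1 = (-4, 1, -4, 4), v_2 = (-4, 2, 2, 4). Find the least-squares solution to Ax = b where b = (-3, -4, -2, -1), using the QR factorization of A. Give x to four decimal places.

v_1 = (-4, 1, -4, 4); ‖v_1‖ = 7.0000, so q_1 = (-0.5714, 0.1429, -0.5714, 0.5714).
q_1·v_2 = (-0.5714)·(-4) + 0.1429·2 + (-0.5714)·2 + 0.5714·4 = 3.7143.
u_2 = v_2 − 3.7143·q_1 = (-1.8776, 1.4694, 4.1224, 1.8776).
‖u_2‖ = 5.1190, so q_2 = (-0.3668, 0.2870, 0.8053, 0.3668).
Qᵀb = (1.7143, -2.0253).
Back-substitute: x_2 = -2.0253/5.1190 = -0.3956.
x_1 = (1.7143 − 3.7143·(-0.3956))/7.0000 = 0.4548.

x = (0.4548, -0.3956)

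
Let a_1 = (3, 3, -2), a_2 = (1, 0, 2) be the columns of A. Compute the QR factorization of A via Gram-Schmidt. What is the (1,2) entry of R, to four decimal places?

r_{12} = -0.2132

e_1 = a_1/‖a_1‖ = (3, 3, -2)/4.6904 = (0.6396, 0.6396, -0.4264).
r_{12} = e_1·a_2 = -0.2132.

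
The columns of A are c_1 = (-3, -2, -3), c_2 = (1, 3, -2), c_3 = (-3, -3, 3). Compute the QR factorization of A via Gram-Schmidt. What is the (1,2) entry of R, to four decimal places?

r_{12} = -0.6396

c_1 = (-3, -2, -3); ‖c_1‖ = 4.6904, so e_1 = (-0.6396, -0.4264, -0.6396).
r_{12} = e_1·c_2 = -0.6396.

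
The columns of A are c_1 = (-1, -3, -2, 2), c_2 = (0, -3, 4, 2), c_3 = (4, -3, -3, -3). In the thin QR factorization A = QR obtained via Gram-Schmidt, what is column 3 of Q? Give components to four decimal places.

e_3 = (0.7137, -0.4856, -0.1190, -0.4905)

e_1 = c_1/‖c_1‖ = (-1, -3, -2, 2)/4.2426 = (-0.2357, -0.7071, -0.4714, 0.4714).
r_{12} = e_1·c_2 = 1.1785.
u_2 = c_2 − 1.1785·e_1 = (0.2778, -2.1667, 4.5556, 1.4444).
‖u_2‖ = 5.2546, so e_2 = (0.0529, -0.4123, 0.8670, 0.2749).
r_{13} = e_1·c_3 = 1.1785; r_{23} = e_2·c_3 = -1.9771.
u_3 = c_3 − 1.1785·e_1 + 1.9771·e_2 = (4.3823, -2.9819, -0.7304, -3.0121).
‖u_3‖ = 6.1402, so e_3 = (0.7137, -0.4856, -0.1190, -0.4905).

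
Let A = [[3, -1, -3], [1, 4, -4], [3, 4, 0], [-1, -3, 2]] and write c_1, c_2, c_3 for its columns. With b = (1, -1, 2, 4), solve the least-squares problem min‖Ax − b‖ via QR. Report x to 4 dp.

x = (0.8495, -0.2824, 0.5647)

q_1 = c_1/‖c_1‖ = (3, 1, 3, -1)/4.4721 = (0.6708, 0.2236, 0.6708, -0.2236).
r_{12} = q_1·c_2 = 3.5777.
u_2 = c_2 − 3.5777·q_1 = (-3.4000, 3.2000, 1.6000, -2.2000).
‖u_2‖ = 5.4037, so q_2 = (-0.6292, 0.5922, 0.2961, -0.4071).
r_{13} = q_1·c_3 = -3.3541; r_{23} = q_2·c_3 = -1.2954.
u_3 = c_3 + 3.3541·q_1 + 1.2954·q_2 = (-1.5651, -2.4829, 2.6336, 0.7226).
‖u_3‖ = 4.0090, so q_3 = (-0.3904, -0.6193, 0.6569, 0.1802).
Qᵀb = (0.8944, -2.2577, 2.2638).
Back-substitute: x_3 = 2.2638/4.0090 = 0.5647.
x_2 = (-2.2577 + 1.2954·0.5647)/5.4037 = -0.2824.
x_1 = (0.8944 − 3.5777·(-0.2824) + 3.3541·0.5647)/4.4721 = 0.8495.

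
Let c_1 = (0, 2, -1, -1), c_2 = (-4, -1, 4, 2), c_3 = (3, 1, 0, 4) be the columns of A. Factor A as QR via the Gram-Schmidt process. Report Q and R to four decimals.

Q = [[0.0000, -0.7795, 0.3819], [0.8165, 0.3248, 0.4477], [-0.4082, 0.5197, 0.0922], [-0.4082, 0.1299, 0.8033]], R = [[2.4495, -3.2660, -0.8165], [0.0000, 5.1316, -1.4940], [0.0000, 0.0000, 4.8064]]

e_1 = c_1/‖c_1‖ = (0, 2, -1, -1)/2.4495 = (0.0000, 0.8165, -0.4082, -0.4082).
r_{12} = e_1·c_2 = -3.2660.
u_2 = c_2 + 3.2660·e_1 = (-4.0000, 1.6667, 2.6667, 0.6667).
‖u_2‖ = 5.1316, so e_2 = (-0.7795, 0.3248, 0.5197, 0.1299).
r_{13} = e_1·c_3 = -0.8165; r_{23} = e_2·c_3 = -1.4940.
u_3 = c_3 + 0.8165·e_1 + 1.4940·e_2 = (1.8354, 2.1519, 0.4430, 3.8608).
‖u_3‖ = 4.8064, so e_3 = (0.3819, 0.4477, 0.0922, 0.8033).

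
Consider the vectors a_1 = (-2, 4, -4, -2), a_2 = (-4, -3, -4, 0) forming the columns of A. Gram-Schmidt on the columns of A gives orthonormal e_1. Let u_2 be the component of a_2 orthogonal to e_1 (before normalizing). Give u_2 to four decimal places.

u_2 = (-3.4000, -4.2000, -2.8000, 0.6000)

e_1 = a_1/‖a_1‖ = (-2, 4, -4, -2)/6.3246 = (-0.3162, 0.6325, -0.6325, -0.3162).
r_{12} = e_1·a_2 = 1.8974.
u_2 = a_2 − 1.8974·e_1 = (-3.4000, -4.2000, -2.8000, 0.6000).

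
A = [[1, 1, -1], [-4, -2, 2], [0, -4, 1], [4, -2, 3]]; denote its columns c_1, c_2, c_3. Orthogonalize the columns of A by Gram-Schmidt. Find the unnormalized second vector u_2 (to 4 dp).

u_2 = (0.9697, -1.8788, -4.0000, -2.1212)

c_1 = (1, -4, 0, 4); ‖c_1‖ = 5.7446, so q_1 = (0.1741, -0.6963, 0.0000, 0.6963).
q_1·c_2 = 0.1741·1 + (-0.6963)·(-2) + 0.0000·(-4) + 0.6963·(-2) = 0.1741.
u_2 = c_2 − 0.1741·q_1 = (0.9697, -1.8788, -4.0000, -2.1212).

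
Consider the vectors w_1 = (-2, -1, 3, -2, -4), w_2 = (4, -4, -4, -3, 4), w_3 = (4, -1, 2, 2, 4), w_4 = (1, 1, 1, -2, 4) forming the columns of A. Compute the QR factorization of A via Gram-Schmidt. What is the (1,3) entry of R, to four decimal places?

w_1 = (-2, -1, 3, -2, -4); ‖w_1‖ = 5.8310, so q_1 = (-0.3430, -0.1715, 0.5145, -0.3430, -0.6860).
r_{13} = q_1·w_3 = -3.6015.

r_{13} = -3.6015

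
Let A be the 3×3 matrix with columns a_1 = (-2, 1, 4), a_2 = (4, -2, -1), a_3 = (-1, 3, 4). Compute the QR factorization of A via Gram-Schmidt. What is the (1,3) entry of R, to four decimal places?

a_1 = (-2, 1, 4); ‖a_1‖ = 4.5826, so q_1 = (-0.4364, 0.2182, 0.8729).
r_{13} = q_1·a_3 = 4.5826.

r_{13} = 4.5826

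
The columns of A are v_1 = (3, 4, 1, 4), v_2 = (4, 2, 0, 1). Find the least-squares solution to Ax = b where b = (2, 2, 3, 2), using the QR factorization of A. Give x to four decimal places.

e_1 = v_1/‖v_1‖ = (3, 4, 1, 4)/6.4807 = (0.4629, 0.6172, 0.1543, 0.6172).
r_{12} = e_1·v_2 = 3.7033.
u_2 = v_2 − 3.7033·e_1 = (2.2857, -0.2857, -0.5714, -1.2857).
‖u_2‖ = 2.6992, so e_2 = (0.8468, -0.1059, -0.2117, -0.4763).
Qᵀb = (3.8576, -0.1059).
Back-substitute: x_2 = -0.1059/2.6992 = -0.0392.
x_1 = (3.8576 − 3.7033·(-0.0392))/6.4807 = 0.6176.

x = (0.6176, -0.0392)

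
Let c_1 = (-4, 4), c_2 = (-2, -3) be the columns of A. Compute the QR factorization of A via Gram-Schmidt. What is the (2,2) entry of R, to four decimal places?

q_1 = c_1/‖c_1‖ = (-4, 4)/5.6569 = (-0.7071, 0.7071).
r_{12} = q_1·c_2 = -0.7071.
u_2 = c_2 + 0.7071·q_1 = (-2.5000, -2.5000).
r_{22} = ‖u_2‖ = 3.5355.

r_{22} = 3.5355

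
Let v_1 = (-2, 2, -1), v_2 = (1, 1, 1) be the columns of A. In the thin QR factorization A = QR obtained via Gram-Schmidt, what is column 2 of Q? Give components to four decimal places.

v_1 = (-2, 2, -1); ‖v_1‖ = 3.0000, so e_1 = (-0.6667, 0.6667, -0.3333).
e_1·v_2 = (-0.6667)·1 + 0.6667·1 + (-0.3333)·1 = -0.3333.
u_2 = v_2 + 0.3333·e_1 = (0.7778, 1.2222, 0.8889).
‖u_2‖ = 1.6997, so e_2 = (0.4576, 0.7191, 0.5230).

e_2 = (0.4576, 0.7191, 0.5230)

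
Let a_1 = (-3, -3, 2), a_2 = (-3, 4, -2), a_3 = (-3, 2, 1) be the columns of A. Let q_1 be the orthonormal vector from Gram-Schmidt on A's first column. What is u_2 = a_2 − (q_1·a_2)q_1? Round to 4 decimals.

a_1 = (-3, -3, 2); ‖a_1‖ = 4.6904, so q_1 = (-0.6396, -0.6396, 0.4264).
q_1·a_2 = (-0.6396)·(-3) + (-0.6396)·4 + 0.4264·(-2) = -1.4924.
u_2 = a_2 + 1.4924·q_1 = (-3.9545, 3.0455, -1.3636).

u_2 = (-3.9545, 3.0455, -1.3636)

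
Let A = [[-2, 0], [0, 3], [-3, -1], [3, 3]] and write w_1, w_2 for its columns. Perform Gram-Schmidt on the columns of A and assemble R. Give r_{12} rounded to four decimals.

r_{12} = 2.5584

w_1 = (-2, 0, -3, 3); ‖w_1‖ = 4.6904, so e_1 = (-0.4264, 0.0000, -0.6396, 0.6396).
r_{12} = e_1·w_2 = 2.5584.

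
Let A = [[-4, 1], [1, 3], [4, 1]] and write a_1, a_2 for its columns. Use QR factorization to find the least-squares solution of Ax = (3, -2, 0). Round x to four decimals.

a_1 = (-4, 1, 4); ‖a_1‖ = 5.7446, so e_1 = (-0.6963, 0.1741, 0.6963).
e_1·a_2 = (-0.6963)·1 + 0.1741·3 + 0.6963·1 = 0.5222.
u_2 = a_2 − 0.5222·e_1 = (1.3636, 2.9091, 0.6364).
‖u_2‖ = 3.2753, so e_2 = (0.4163, 0.8882, 0.1943).
Qᵀb = (-2.4371, -0.5274).
Back-substitute: x_2 = -0.5274/3.2753 = -0.1610.
x_1 = (-2.4371 − 0.5222·(-0.1610))/5.7446 = -0.4096.

x = (-0.4096, -0.1610)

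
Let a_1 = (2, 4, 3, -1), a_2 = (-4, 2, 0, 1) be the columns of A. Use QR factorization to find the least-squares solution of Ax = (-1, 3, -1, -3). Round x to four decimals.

x = (0.3450, 0.3498)

q_1 = a_1/‖a_1‖ = (2, 4, 3, -1)/5.4772 = (0.3651, 0.7303, 0.5477, -0.1826).
r_{12} = q_1·a_2 = -0.1826.
u_2 = a_2 + 0.1826·q_1 = (-3.9333, 2.1333, 0.1000, 0.9667).
‖u_2‖ = 4.5789, so q_2 = (-0.8590, 0.4659, 0.0218, 0.2111).
Qᵀb = (1.8257, 1.6015).
Back-substitute: x_2 = 1.6015/4.5789 = 0.3498.
x_1 = (1.8257 + 0.1826·0.3498)/5.4772 = 0.3450.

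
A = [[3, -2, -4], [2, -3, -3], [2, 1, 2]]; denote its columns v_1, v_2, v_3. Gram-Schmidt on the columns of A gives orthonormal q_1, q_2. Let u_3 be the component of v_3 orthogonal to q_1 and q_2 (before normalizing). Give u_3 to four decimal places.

u_3 = (-1.2174, 1.0652, 0.7609)

v_1 = (3, 2, 2); ‖v_1‖ = 4.1231, so q_1 = (0.7276, 0.4851, 0.4851).
q_1·v_2 = 0.7276·(-2) + 0.4851·(-3) + 0.4851·1 = -2.4254.
u_2 = v_2 + 2.4254·q_1 = (-0.2353, -1.8235, 2.1765).
‖u_2‖ = 2.8491, so q_2 = (-0.0826, -0.6400, 0.7639).
q_1·v_3 = 0.7276·(-4) + 0.4851·(-3) + 0.4851·2 = -3.3955; q_2·v_3 = (-0.0826)·(-4) + (-0.6400)·(-3) + 0.7639·2 = 3.7782.
u_3 = v_3 + 3.3955·q_1 − 3.7782·q_2 = (-1.2174, 1.0652, 0.7609).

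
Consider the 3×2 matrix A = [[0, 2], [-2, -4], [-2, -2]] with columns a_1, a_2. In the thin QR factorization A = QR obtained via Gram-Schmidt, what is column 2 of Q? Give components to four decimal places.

q_2 = (0.8165, -0.4082, 0.4082)

a_1 = (0, -2, -2); ‖a_1‖ = 2.8284, so q_1 = (0.0000, -0.7071, -0.7071).
q_1·a_2 = 0.0000·2 + (-0.7071)·(-4) + (-0.7071)·(-2) = 4.2426.
u_2 = a_2 − 4.2426·q_1 = (2.0000, -1.0000, 1.0000).
‖u_2‖ = 2.4495, so q_2 = (0.8165, -0.4082, 0.4082).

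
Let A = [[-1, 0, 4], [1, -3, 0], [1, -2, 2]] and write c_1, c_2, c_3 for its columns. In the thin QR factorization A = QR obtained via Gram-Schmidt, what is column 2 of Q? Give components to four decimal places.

e_2 = (-0.7715, -0.6172, -0.1543)

c_1 = (-1, 1, 1); ‖c_1‖ = 1.7321, so e_1 = (-0.5774, 0.5774, 0.5774).
e_1·c_2 = (-0.5774)·0 + 0.5774·(-3) + 0.5774·(-2) = -2.8868.
u_2 = c_2 + 2.8868·e_1 = (-1.6667, -1.3333, -0.3333).
‖u_2‖ = 2.1602, so e_2 = (-0.7715, -0.6172, -0.1543).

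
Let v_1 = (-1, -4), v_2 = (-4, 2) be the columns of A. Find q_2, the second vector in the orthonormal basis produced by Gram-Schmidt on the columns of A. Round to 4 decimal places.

v_1 = (-1, -4); ‖v_1‖ = 4.1231, so q_1 = (-0.2425, -0.9701).
q_1·v_2 = (-0.2425)·(-4) + (-0.9701)·2 = -0.9701.
u_2 = v_2 + 0.9701·q_1 = (-4.2353, 1.0588).
‖u_2‖ = 4.3656, so q_2 = (-0.9701, 0.2425).

q_2 = (-0.9701, 0.2425)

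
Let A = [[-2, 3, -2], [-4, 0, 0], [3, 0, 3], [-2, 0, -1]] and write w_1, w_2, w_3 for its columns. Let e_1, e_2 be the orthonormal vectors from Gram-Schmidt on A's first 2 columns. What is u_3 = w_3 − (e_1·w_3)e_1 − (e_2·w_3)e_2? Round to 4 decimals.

w_1 = (-2, -4, 3, -2); ‖w_1‖ = 5.7446, so e_1 = (-0.3482, -0.6963, 0.5222, -0.3482).
e_1·w_2 = (-0.3482)·3 + (-0.6963)·0 + 0.5222·0 + (-0.3482)·0 = -1.0445.
u_2 = w_2 + 1.0445·e_1 = (2.6364, -0.7273, 0.5455, -0.3636).
‖u_2‖ = 2.8123, so e_2 = (0.9374, -0.2586, 0.1940, -0.1293).
e_1·w_3 = (-0.3482)·(-2) + (-0.6963)·0 + 0.5222·3 + (-0.3482)·(-1) = 2.6112; e_2·w_3 = 0.9374·(-2) + (-0.2586)·0 + 0.1940·3 + (-0.1293)·(-1) = -1.1637.
u_3 = w_3 − 2.6112·e_1 + 1.1637·e_2 = (0.0000, 1.5172, 1.8621, -0.2414).

u_3 = (0.0000, 1.5172, 1.8621, -0.2414)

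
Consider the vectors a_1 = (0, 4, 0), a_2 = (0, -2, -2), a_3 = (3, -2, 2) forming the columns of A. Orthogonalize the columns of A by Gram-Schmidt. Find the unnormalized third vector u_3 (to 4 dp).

u_3 = (3.0000, 0.0000, 0.0000)

q_1 = a_1/‖a_1‖ = (0, 4, 0)/4.0000 = (0.0000, 1.0000, 0.0000).
r_{12} = q_1·a_2 = -2.0000.
u_2 = a_2 + 2.0000·q_1 = (0.0000, 0.0000, -2.0000).
‖u_2‖ = 2.0000, so q_2 = (0.0000, 0.0000, -1.0000).
r_{13} = q_1·a_3 = -2.0000; r_{23} = q_2·a_3 = -2.0000.
u_3 = a_3 + 2.0000·q_1 + 2.0000·q_2 = (3.0000, 0.0000, 0.0000).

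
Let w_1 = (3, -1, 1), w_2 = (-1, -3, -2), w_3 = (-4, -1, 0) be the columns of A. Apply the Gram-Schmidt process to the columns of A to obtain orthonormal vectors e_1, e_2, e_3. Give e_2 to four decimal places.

w_1 = (3, -1, 1); ‖w_1‖ = 3.3166, so e_1 = (0.9045, -0.3015, 0.3015).
e_1·w_2 = 0.9045·(-1) + (-0.3015)·(-3) + 0.3015·(-2) = -0.6030.
u_2 = w_2 + 0.6030·e_1 = (-0.4545, -3.1818, -1.8182).
‖u_2‖ = 3.6927, so e_2 = (-0.1231, -0.8616, -0.4924).

e_2 = (-0.1231, -0.8616, -0.4924)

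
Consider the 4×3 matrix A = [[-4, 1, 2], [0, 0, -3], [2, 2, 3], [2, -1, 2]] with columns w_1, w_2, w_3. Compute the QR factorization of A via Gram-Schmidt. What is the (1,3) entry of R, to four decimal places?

r_{13} = 0.4082

q_1 = w_1/‖w_1‖ = (-4, 0, 2, 2)/4.8990 = (-0.8165, 0.0000, 0.4082, 0.4082).
r_{13} = q_1·w_3 = 0.4082.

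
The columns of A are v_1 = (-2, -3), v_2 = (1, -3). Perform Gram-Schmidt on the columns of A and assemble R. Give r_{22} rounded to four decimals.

r_{22} = 2.4962

v_1 = (-2, -3); ‖v_1‖ = 3.6056, so q_1 = (-0.5547, -0.8321).
q_1·v_2 = (-0.5547)·1 + (-0.8321)·(-3) = 1.9415.
u_2 = v_2 − 1.9415·q_1 = (2.0769, -1.3846).
r_{22} = ‖u_2‖ = 2.4962.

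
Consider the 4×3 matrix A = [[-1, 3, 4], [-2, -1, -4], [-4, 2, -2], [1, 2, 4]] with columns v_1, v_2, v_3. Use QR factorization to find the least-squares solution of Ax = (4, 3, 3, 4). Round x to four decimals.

x = (0.5897, 2.4615, -0.8590)

v_1 = (-1, -2, -4, 1); ‖v_1‖ = 4.6904, so q_1 = (-0.2132, -0.4264, -0.8528, 0.2132).
q_1·v_2 = (-0.2132)·3 + (-0.4264)·(-1) + (-0.8528)·2 + 0.2132·2 = -1.4924.
u_2 = v_2 + 1.4924·q_1 = (2.6818, -1.6364, 0.7273, 2.3182).
‖u_2‖ = 3.9715, so q_2 = (0.6753, -0.4120, 0.1831, 0.5837).
q_1·v_3 = (-0.2132)·4 + (-0.4264)·(-4) + (-0.8528)·(-2) + 0.2132·4 = 3.4112; q_2·v_3 = 0.6753·4 + (-0.4120)·(-4) + 0.1831·(-2) + 0.5837·4 = 6.3178.
u_3 = v_3 − 3.4112·q_1 − 6.3178·q_2 = (0.4611, 0.0576, -0.2478, -0.4150).
‖u_3‖ = 0.6705, so q_3 = (0.6877, 0.0860, -0.3696, -0.6189).
Qᵀb = (-3.8376, 4.3492, -0.5759).
Back-substitute: x_3 = -0.5759/0.6705 = -0.8590.
x_2 = (4.3492 − 6.3178·(-0.8590))/3.9715 = 2.4615.
x_1 = (-3.8376 + 1.4924·2.4615 − 3.4112·(-0.8590))/4.6904 = 0.5897.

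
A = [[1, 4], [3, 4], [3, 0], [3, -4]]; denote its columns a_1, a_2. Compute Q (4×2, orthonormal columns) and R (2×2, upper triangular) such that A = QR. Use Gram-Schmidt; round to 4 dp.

Q = [[0.1890, 0.5601], [0.5669, 0.5186], [0.5669, -0.0622], [0.5669, -0.6430]], R = [[5.2915, 0.7559], [0.0000, 6.8868]]

a_1 = (1, 3, 3, 3); ‖a_1‖ = 5.2915, so q_1 = (0.1890, 0.5669, 0.5669, 0.5669).
q_1·a_2 = 0.1890·4 + 0.5669·4 + 0.5669·0 + 0.5669·(-4) = 0.7559.
u_2 = a_2 − 0.7559·q_1 = (3.8571, 3.5714, -0.4286, -4.4286).
‖u_2‖ = 6.8868, so q_2 = (0.5601, 0.5186, -0.0622, -0.6430).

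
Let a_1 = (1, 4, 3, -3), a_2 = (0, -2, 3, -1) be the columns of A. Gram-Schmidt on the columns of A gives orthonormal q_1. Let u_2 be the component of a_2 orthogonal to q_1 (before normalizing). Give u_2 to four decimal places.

u_2 = (-0.1143, -2.4571, 2.6571, -0.6571)

a_1 = (1, 4, 3, -3); ‖a_1‖ = 5.9161, so q_1 = (0.1690, 0.6761, 0.5071, -0.5071).
q_1·a_2 = 0.1690·0 + 0.6761·(-2) + 0.5071·3 + (-0.5071)·(-1) = 0.6761.
u_2 = a_2 − 0.6761·q_1 = (-0.1143, -2.4571, 2.6571, -0.6571).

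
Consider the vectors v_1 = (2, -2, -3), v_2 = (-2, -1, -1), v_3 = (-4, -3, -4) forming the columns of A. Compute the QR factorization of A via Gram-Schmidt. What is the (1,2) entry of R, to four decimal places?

r_{12} = 0.2425

v_1 = (2, -2, -3); ‖v_1‖ = 4.1231, so e_1 = (0.4851, -0.4851, -0.7276).
r_{12} = e_1·v_2 = 0.2425.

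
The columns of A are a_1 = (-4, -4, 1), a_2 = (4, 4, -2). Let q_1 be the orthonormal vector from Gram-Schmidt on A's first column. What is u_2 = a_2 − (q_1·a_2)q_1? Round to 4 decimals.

u_2 = (-0.1212, -0.1212, -0.9697)

a_1 = (-4, -4, 1); ‖a_1‖ = 5.7446, so q_1 = (-0.6963, -0.6963, 0.1741).
q_1·a_2 = (-0.6963)·4 + (-0.6963)·4 + 0.1741·(-2) = -5.9186.
u_2 = a_2 + 5.9186·q_1 = (-0.1212, -0.1212, -0.9697).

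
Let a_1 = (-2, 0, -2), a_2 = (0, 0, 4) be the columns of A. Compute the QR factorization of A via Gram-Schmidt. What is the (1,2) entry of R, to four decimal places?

r_{12} = -2.8284

a_1 = (-2, 0, -2); ‖a_1‖ = 2.8284, so q_1 = (-0.7071, 0.0000, -0.7071).
r_{12} = q_1·a_2 = -2.8284.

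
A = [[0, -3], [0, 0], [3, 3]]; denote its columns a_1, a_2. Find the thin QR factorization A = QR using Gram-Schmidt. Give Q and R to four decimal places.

a_1 = (0, 0, 3); ‖a_1‖ = 3.0000, so e_1 = (0.0000, 0.0000, 1.0000).
e_1·a_2 = 0.0000·(-3) + 0.0000·0 + 1.0000·3 = 3.0000.
u_2 = a_2 − 3.0000·e_1 = (-3.0000, 0.0000, 0.0000).
‖u_2‖ = 3.0000, so e_2 = (-1.0000, 0.0000, 0.0000).

Q = [[0.0000, -1.0000], [0.0000, 0.0000], [1.0000, 0.0000]], R = [[3.0000, 3.0000], [0.0000, 3.0000]]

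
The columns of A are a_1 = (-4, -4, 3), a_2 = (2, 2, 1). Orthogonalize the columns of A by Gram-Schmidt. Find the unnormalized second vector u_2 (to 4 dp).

a_1 = (-4, -4, 3); ‖a_1‖ = 6.4031, so e_1 = (-0.6247, -0.6247, 0.4685).
e_1·a_2 = (-0.6247)·2 + (-0.6247)·2 + 0.4685·1 = -2.0303.
u_2 = a_2 + 2.0303·e_1 = (0.7317, 0.7317, 1.9512).

u_2 = (0.7317, 0.7317, 1.9512)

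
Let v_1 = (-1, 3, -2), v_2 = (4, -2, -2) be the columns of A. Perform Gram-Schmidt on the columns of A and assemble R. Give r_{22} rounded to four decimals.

r_{22} = 4.6291

e_1 = v_1/‖v_1‖ = (-1, 3, -2)/3.7417 = (-0.2673, 0.8018, -0.5345).
r_{12} = e_1·v_2 = -1.6036.
u_2 = v_2 + 1.6036·e_1 = (3.5714, -0.7143, -2.8571).
r_{22} = ‖u_2‖ = 4.6291.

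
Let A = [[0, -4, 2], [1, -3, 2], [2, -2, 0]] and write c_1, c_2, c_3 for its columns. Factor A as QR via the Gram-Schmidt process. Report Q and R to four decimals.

Q = [[0.0000, -0.9129, -0.4082], [0.4472, -0.3651, 0.8165], [0.8944, 0.1826, -0.4082]], R = [[2.2361, -3.1305, 0.8944], [0.0000, 4.3818, -2.5560], [0.0000, 0.0000, 0.8165]]

c_1 = (0, 1, 2); ‖c_1‖ = 2.2361, so e_1 = (0.0000, 0.4472, 0.8944).
e_1·c_2 = 0.0000·(-4) + 0.4472·(-3) + 0.8944·(-2) = -3.1305.
u_2 = c_2 + 3.1305·e_1 = (-4.0000, -1.6000, 0.8000).
‖u_2‖ = 4.3818, so e_2 = (-0.9129, -0.3651, 0.1826).
e_1·c_3 = 0.0000·2 + 0.4472·2 + 0.8944·0 = 0.8944; e_2·c_3 = (-0.9129)·2 + (-0.3651)·2 + 0.1826·0 = -2.5560.
u_3 = c_3 − 0.8944·e_1 + 2.5560·e_2 = (-0.3333, 0.6667, -0.3333).
‖u_3‖ = 0.8165, so e_3 = (-0.4082, 0.8165, -0.4082).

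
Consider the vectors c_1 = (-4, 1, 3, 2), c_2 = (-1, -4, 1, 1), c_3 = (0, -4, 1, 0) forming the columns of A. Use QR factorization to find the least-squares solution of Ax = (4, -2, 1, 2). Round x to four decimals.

x = (-0.3744, 0.1232, 0.3842)

c_1 = (-4, 1, 3, 2); ‖c_1‖ = 5.4772, so e_1 = (-0.7303, 0.1826, 0.5477, 0.3651).
e_1·c_2 = (-0.7303)·(-1) + 0.1826·(-4) + 0.5477·1 + 0.3651·1 = 0.9129.
u_2 = c_2 − 0.9129·e_1 = (-0.3333, -4.1667, 0.5000, 0.6667).
‖u_2‖ = 4.2622, so e_2 = (-0.0782, -0.9776, 0.1173, 0.1564).
e_1·c_3 = (-0.7303)·0 + 0.1826·(-4) + 0.5477·1 + 0.3651·0 = -0.1826; e_2·c_3 = (-0.0782)·0 + (-0.9776)·(-4) + 0.1173·1 + 0.1564·0 = 4.0276.
u_3 = c_3 + 0.1826·e_1 − 4.0276·e_2 = (0.1817, -0.0294, 0.6275, -0.5633).
‖u_3‖ = 0.8631, so e_3 = (0.2105, -0.0340, 0.7271, -0.6526).
Qᵀb = (-2.0083, 2.0725, 0.3316).
Back-substitute: x_3 = 0.3316/0.8631 = 0.3842.
x_2 = (2.0725 − 4.0276·0.3842)/4.2622 = 0.1232.
x_1 = (-2.0083 − 0.9129·0.1232 + 0.1826·0.3842)/5.4772 = -0.3744.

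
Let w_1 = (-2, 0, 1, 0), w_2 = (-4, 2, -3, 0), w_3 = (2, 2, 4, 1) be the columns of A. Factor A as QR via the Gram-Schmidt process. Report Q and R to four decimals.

Q = [[-0.8944, -0.4082, 0.1761], [0.0000, 0.4082, 0.8805], [0.4472, -0.8165, 0.3522], [0.0000, 0.0000, 0.2641]], R = [[2.2361, 2.2361, 0.0000], [0.0000, 4.8990, -3.2660], [0.0000, 0.0000, 3.7859]]

w_1 = (-2, 0, 1, 0); ‖w_1‖ = 2.2361, so e_1 = (-0.8944, 0.0000, 0.4472, 0.0000).
e_1·w_2 = (-0.8944)·(-4) + 0.0000·2 + 0.4472·(-3) + 0.0000·0 = 2.2361.
u_2 = w_2 − 2.2361·e_1 = (-2.0000, 2.0000, -4.0000, 0.0000).
‖u_2‖ = 4.8990, so e_2 = (-0.4082, 0.4082, -0.8165, 0.0000).
e_1·w_3 = (-0.8944)·2 + 0.0000·2 + 0.4472·4 + 0.0000·1 = 0.0000; e_2·w_3 = (-0.4082)·2 + 0.4082·2 + (-0.8165)·4 + 0.0000·1 = -3.2660.
u_3 = w_3 + 0.0000·e_1 + 3.2660·e_2 = (0.6667, 3.3333, 1.3333, 1.0000).
‖u_3‖ = 3.7859, so e_3 = (0.1761, 0.8805, 0.3522, 0.2641).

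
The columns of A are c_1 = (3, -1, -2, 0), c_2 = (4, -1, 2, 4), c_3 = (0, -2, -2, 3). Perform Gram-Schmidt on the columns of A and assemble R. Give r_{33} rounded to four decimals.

c_1 = (3, -1, -2, 0); ‖c_1‖ = 3.7417, so e_1 = (0.8018, -0.2673, -0.5345, 0.0000).
e_1·c_2 = 0.8018·4 + (-0.2673)·(-1) + (-0.5345)·2 + 0.0000·4 = 2.4054.
u_2 = c_2 − 2.4054·e_1 = (2.0714, -0.3571, 3.2857, 4.0000).
‖u_2‖ = 5.5870, so e_2 = (0.3708, -0.0639, 0.5881, 0.7160).
e_1·c_3 = 0.8018·0 + (-0.2673)·(-2) + (-0.5345)·(-2) + 0.0000·3 = 1.6036; e_2·c_3 = 0.3708·0 + (-0.0639)·(-2) + 0.5881·(-2) + 0.7160·3 = 1.0995.
u_3 = c_3 − 1.6036·e_1 − 1.0995·e_2 = (-1.6934, -1.5011, -1.7895, 2.2128).
r_{33} = ‖u_3‖ = 3.6359.

r_{33} = 3.6359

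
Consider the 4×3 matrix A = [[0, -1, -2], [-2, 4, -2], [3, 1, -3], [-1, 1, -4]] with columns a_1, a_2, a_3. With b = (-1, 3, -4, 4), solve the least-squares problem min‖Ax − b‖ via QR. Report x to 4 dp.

a_1 = (0, -2, 3, -1); ‖a_1‖ = 3.7417, so q_1 = (0.0000, -0.5345, 0.8018, -0.2673).
q_1·a_2 = 0.0000·(-1) + (-0.5345)·4 + 0.8018·1 + (-0.2673)·1 = -1.6036.
u_2 = a_2 + 1.6036·q_1 = (-1.0000, 3.1429, 2.2857, 0.5714).
‖u_2‖ = 4.0532, so q_2 = (-0.2467, 0.7754, 0.5639, 0.1410).
q_1·a_3 = 0.0000·(-2) + (-0.5345)·(-2) + 0.8018·(-3) + (-0.2673)·(-4) = -0.2673; q_2·a_3 = (-0.2467)·(-2) + 0.7754·(-2) + 0.5639·(-3) + 0.1410·(-4) = -3.3131.
u_3 = a_3 + 0.2673·q_1 + 3.3131·q_2 = (-2.8174, 0.4261, -0.9174, -3.6043).
‖u_3‖ = 4.6853, so q_3 = (-0.6013, 0.0909, -0.1958, -0.7693).
Qᵀb = (-5.8797, 0.8811, -1.4198).
Back-substitute: x_3 = -1.4198/4.6853 = -0.3030.
x_2 = (0.8811 + 3.3131·(-0.3030))/4.0532 = -0.0303.
x_1 = (-5.8797 + 1.6036·(-0.0303) + 0.2673·(-0.3030))/3.7417 = -1.6061.

x = (-1.6061, -0.0303, -0.3030)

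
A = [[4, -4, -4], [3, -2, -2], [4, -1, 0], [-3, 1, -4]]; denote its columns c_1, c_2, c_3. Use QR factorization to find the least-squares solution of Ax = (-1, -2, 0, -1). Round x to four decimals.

c_1 = (4, 3, 4, -3); ‖c_1‖ = 7.0711, so e_1 = (0.5657, 0.4243, 0.5657, -0.4243).
e_1·c_2 = 0.5657·(-4) + 0.4243·(-2) + 0.5657·(-1) + (-0.4243)·1 = -4.1012.
u_2 = c_2 + 4.1012·e_1 = (-1.6800, -0.2600, 1.3200, -0.7400).
‖u_2‖ = 2.2760, so e_2 = (-0.7381, -0.1142, 0.5800, -0.3251).
e_1·c_3 = 0.5657·(-4) + 0.4243·(-2) + 0.5657·0 + (-0.4243)·(-4) = -1.4142; e_2·c_3 = (-0.7381)·(-4) + (-0.1142)·(-2) + 0.5800·0 + (-0.3251)·(-4) = 4.4816.
u_3 = c_3 + 1.4142·e_1 − 4.4816·e_2 = (0.1081, -0.8880, -1.7992, -3.1429).
‖u_3‖ = 3.7303, so e_3 = (0.0290, -0.2381, -0.4823, -0.8425).
Qᵀb = (-0.9899, 1.2918, 1.2897).
Back-substitute: x_3 = 1.2897/3.7303 = 0.3457.
x_2 = (1.2918 − 4.4816·0.3457)/2.2760 = -0.1132.
x_1 = (-0.9899 + 4.1012·(-0.1132) + 1.4142·0.3457)/7.0711 = -0.1365.

x = (-0.1365, -0.1132, 0.3457)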